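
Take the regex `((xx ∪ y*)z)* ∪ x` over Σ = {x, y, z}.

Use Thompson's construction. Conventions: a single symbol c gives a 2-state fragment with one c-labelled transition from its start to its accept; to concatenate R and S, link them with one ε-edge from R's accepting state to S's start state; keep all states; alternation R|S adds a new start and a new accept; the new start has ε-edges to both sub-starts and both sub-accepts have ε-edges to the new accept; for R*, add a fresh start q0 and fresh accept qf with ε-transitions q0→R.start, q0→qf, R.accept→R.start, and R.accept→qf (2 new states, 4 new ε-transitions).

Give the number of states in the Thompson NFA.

18

Bottom-up over the parse tree:
Each of the 5 symbol leaves contributes a 2-state fragment.
  xx = 4 states
  y* = 4 states
  xx ∪ y* = 10 states
  (xx ∪ y*)z = 12 states
  ((xx ∪ y*)z)* = 14 states
  ((xx ∪ y*)z)* ∪ x = 18 states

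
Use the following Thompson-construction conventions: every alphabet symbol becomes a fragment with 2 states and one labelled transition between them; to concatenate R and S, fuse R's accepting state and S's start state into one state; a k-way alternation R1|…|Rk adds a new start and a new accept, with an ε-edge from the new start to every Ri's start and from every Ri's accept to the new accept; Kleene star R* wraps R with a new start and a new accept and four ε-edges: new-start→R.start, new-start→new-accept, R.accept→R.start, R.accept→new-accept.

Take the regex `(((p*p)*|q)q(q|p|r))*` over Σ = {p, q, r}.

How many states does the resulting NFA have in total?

21

By structural recursion:
Each of the 7 symbol leaves contributes a 2-state fragment.
  p* = 4 states
  p*p = 5 states
  (p*p)* = 7 states
  (p*p)*|q = 11 states
  q|p|r = 8 states
  ((p*p)*|q)q(q|p|r) = 19 states
  (((p*p)*|q)q(q|p|r))* = 21 states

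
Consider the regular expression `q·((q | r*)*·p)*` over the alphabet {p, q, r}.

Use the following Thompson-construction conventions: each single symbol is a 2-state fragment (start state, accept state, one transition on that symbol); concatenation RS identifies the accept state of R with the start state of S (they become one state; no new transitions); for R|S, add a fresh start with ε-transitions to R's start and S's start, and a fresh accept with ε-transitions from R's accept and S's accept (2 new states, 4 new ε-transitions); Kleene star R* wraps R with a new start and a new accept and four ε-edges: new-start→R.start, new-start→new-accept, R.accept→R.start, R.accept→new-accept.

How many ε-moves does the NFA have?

Building bottom-up:
Each of the 4 symbol leaves contributes 0 ε-transitions.
  r* — 4 ε-transitions
  q | r* — 8 ε-transitions
  (q | r*)* — 12 ε-transitions
  (q | r*)*·p — 12 ε-transitions
  ((q | r*)*·p)* — 16 ε-transitions
  q·((q | r*)*·p)* — 16 ε-transitions

16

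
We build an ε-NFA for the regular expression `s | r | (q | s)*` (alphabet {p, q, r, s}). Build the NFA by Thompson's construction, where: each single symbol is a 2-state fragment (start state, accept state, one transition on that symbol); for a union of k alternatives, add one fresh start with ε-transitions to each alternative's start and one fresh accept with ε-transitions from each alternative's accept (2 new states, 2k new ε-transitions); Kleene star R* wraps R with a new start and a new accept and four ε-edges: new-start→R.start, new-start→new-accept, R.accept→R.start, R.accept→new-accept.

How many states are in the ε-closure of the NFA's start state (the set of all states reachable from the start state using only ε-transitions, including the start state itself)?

9

Compute the ε-closure size of each fragment's start state recursively; a symbol fragment's start has no outgoing ε-edge, so its closure is just itself (size 1).
  q | s — |closure| = 1 + 1 + 1 = 3 (the new accept is not ε-reachable since no branch accepts ε)
  (q | s)* — the star's fresh start ε-reaches both the body's start and the fresh accept: |closure| = 2 + 3 = 5
  s | r | (q | s)* — new start ε-reaches every alternative's start; at least one alternative accepts ε, so the union's new accept is reached too: |closure| = 1 + 1 + 1 + 5 + 1 = 9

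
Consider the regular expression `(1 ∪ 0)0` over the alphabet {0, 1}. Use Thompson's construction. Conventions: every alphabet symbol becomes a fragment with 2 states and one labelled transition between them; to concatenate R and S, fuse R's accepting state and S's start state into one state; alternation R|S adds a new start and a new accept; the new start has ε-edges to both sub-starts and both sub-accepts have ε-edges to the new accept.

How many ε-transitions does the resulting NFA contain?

4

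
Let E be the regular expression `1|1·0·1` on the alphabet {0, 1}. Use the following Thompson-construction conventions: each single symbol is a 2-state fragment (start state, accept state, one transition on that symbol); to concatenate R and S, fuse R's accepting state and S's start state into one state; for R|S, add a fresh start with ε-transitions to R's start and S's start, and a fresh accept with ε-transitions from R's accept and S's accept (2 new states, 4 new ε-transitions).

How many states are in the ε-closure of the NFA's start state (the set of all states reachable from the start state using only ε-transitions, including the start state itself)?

Work bottom-up. For each fragment F, track |ε-closure(F.start)| and whether F's accept lies in that closure (i.e. whether F accepts ε). A single-symbol fragment has closure size 1 and does not accept ε.
  1·0·1 : C equals the left operand's closure size = 1 (its accept is not ε-reachable, so the closure stops there)
  1|1·0·1 : C = 1 + 1 + 1 = 3 (the new accept is not ε-reachable since no branch accepts ε)

3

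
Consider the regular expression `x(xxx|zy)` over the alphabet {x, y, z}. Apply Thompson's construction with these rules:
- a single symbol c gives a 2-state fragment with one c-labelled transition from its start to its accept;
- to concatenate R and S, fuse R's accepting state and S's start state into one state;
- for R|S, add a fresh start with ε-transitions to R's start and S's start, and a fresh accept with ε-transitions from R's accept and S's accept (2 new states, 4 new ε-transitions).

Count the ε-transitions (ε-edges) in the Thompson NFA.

4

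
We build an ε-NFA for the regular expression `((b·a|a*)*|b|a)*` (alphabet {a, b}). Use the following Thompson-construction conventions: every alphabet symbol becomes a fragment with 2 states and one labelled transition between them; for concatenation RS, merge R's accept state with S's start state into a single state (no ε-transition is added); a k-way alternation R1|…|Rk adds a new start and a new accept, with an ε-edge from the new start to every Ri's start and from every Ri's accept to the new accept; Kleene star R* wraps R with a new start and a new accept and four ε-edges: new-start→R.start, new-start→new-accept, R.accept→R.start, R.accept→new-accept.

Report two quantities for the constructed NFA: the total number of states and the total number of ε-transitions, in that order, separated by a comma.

19, 22

Per subexpression:
Each of the 5 symbol leaves contributes 2 states and 0 ε-transitions.
  b·a — 3 states, 0 ε-transitions
  a* — 4 states, 4 ε-transitions
  b·a|a* — 9 states, 8 ε-transitions
  (b·a|a*)* — 11 states, 12 ε-transitions
  (b·a|a*)*|b|a — 17 states, 18 ε-transitions
  ((b·a|a*)*|b|a)* — 19 states, 22 ε-transitions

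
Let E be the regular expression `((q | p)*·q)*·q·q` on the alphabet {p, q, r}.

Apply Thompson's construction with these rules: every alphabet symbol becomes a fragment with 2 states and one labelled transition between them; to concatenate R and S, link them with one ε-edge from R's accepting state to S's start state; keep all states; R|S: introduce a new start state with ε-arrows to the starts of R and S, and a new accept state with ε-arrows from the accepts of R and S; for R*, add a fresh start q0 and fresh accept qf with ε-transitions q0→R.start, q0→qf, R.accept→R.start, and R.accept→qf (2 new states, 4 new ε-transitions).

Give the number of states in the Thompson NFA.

By structural recursion:
Each of the 5 symbol leaves contributes a 2-state fragment.
  q | p = 6 states
  (q | p)* = 8 states
  (q | p)*·q = 10 states
  ((q | p)*·q)* = 12 states
  ((q | p)*·q)*·q·q = 16 states

16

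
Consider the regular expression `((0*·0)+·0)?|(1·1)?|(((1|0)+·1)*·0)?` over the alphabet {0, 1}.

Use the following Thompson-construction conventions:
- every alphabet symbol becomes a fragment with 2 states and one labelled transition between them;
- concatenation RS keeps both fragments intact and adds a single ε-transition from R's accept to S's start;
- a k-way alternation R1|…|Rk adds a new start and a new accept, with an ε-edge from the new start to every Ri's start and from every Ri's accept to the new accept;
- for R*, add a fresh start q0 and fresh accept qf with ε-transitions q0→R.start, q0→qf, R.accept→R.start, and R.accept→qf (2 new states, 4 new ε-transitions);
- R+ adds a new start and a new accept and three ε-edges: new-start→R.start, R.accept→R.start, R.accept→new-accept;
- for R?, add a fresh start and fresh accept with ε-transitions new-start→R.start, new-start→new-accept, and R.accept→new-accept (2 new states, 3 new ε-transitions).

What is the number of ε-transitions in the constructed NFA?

38

Building bottom-up:
Each of the 9 symbol leaves contributes 0 ε-transitions.
  0* → 4 ε-transitions
  0*·0 → 5 ε-transitions
  (0*·0)+ → 8 ε-transitions
  (0*·0)+·0 → 9 ε-transitions
  ((0*·0)+·0)? → 12 ε-transitions
  1·1 → 1 ε-transition
  (1·1)? → 4 ε-transitions
  1|0 → 4 ε-transitions
  (1|0)+ → 7 ε-transitions
  (1|0)+·1 → 8 ε-transitions
  ((1|0)+·1)* → 12 ε-transitions
  ((1|0)+·1)*·0 → 13 ε-transitions
  (((1|0)+·1)*·0)? → 16 ε-transitions
  ((0*·0)+·0)?|(1·1)?|(((1|0)+·1)*·0)? → 38 ε-transitions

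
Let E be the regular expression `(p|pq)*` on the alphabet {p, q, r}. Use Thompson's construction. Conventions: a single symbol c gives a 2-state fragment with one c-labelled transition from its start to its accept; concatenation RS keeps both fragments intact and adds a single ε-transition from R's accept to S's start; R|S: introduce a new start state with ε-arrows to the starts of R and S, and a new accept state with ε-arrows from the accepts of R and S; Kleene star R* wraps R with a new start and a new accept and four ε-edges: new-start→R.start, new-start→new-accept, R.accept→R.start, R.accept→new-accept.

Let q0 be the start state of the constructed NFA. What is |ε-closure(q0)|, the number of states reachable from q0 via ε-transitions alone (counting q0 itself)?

5

Compute the ε-closure size of each fragment's start state recursively; a symbol fragment's start has no outgoing ε-edge, so its closure is just itself (size 1).
  pq — same as the first factor's closure: |ε-closure| = 1
  p|pq — new start ε-reaches every alternative's start; none of them accept ε, so the new accept is not reached: |ε-closure| = 1 + 1 + 1 = 3
  (p|pq)* — the star's fresh start ε-reaches both the body's start and the fresh accept: |ε-closure| = 2 + 3 = 5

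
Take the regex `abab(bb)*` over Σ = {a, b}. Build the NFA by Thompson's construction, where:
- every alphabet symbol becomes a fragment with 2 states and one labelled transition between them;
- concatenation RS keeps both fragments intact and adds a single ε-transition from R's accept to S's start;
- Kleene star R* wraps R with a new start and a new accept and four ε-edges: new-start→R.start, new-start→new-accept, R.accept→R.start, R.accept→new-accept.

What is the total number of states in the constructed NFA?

14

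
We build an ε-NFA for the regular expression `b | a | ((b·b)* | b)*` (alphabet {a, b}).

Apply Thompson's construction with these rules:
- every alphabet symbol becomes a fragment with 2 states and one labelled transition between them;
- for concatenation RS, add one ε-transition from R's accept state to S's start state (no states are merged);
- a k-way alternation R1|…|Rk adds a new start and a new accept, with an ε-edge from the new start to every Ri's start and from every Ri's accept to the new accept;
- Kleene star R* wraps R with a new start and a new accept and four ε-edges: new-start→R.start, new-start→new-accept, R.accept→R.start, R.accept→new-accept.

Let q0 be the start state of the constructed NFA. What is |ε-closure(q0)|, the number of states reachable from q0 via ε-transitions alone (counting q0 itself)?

12

Compute the ε-closure size of each fragment's start state recursively; a symbol fragment's start has no outgoing ε-edge, so its closure is just itself (size 1).
  b·b — |ε-closure| equals the left operand's closure size = 1 (its accept is not ε-reachable, so the closure stops there)
  (b·b)* — the star's fresh start ε-reaches both the body's start and the fresh accept: |ε-closure| = 2 + 1 = 3
  (b·b)* | b — |ε-closure| = 1 (new start) + (3 + 1) + 1 (new accept, since some branch ε-reaches its own accept) = 6
  ((b·b)* | b)* — |ε-closure| = 1 (new start) + 6 (body) + 1 (new accept) = 8
  b | a | ((b·b)* | b)* — |ε-closure| = 1 (new start) + (1 + 1 + 8) + 1 (new accept, since some branch ε-reaches its own accept) = 12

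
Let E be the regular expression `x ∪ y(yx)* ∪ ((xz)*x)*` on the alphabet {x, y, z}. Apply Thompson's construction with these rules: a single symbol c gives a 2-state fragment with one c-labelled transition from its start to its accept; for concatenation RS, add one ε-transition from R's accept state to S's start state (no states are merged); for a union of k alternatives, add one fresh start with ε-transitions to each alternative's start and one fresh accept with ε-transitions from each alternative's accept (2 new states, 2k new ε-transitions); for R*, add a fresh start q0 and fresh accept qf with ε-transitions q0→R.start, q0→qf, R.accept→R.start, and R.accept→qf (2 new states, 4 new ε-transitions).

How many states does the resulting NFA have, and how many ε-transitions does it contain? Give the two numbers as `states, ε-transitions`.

Per subexpression:
Each of the 7 symbol leaves contributes 2 states and 0 ε-transitions.
  yx → 4 states, 1 ε-transition
  (yx)* → 6 states, 5 ε-transitions
  y(yx)* → 8 states, 6 ε-transitions
  xz → 4 states, 1 ε-transition
  (xz)* → 6 states, 5 ε-transitions
  (xz)*x → 8 states, 6 ε-transitions
  ((xz)*x)* → 10 states, 10 ε-transitions
  x ∪ y(yx)* ∪ ((xz)*x)* → 22 states, 22 ε-transitions

22, 22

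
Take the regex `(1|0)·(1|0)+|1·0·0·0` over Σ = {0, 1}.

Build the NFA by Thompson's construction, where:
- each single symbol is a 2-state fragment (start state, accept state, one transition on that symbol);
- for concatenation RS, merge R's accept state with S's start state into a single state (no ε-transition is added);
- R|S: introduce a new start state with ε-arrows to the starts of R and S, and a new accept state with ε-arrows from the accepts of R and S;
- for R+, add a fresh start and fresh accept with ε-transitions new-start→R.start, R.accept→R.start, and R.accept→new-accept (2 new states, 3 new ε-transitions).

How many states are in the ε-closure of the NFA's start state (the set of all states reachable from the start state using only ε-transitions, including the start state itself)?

Compute the ε-closure size of each fragment's start state recursively; a symbol fragment's start has no outgoing ε-edge, so its closure is just itself (size 1).
  1|0 — new start ε-reaches every alternative's start; none of them accept ε, so the new accept is not reached: |closure| = 1 + 1 + 1 = 3
  1|0 — new start ε-reaches every alternative's start; none of them accept ε, so the new accept is not reached: |closure| = 1 + 1 + 1 = 3
  (1|0)+ — |closure| = 1 + 3 = 4 (the body doesn't accept ε, so the new accept is not reached)
  (1|0)·(1|0)+ — |closure| equals the left operand's closure size = 3 (its accept is not ε-reachable, so the closure stops there)
  1·0·0·0 — |closure| equals the left operand's closure size = 1 (its accept is not ε-reachable, so the closure stops there)
  (1|0)·(1|0)+|1·0·0·0 — |closure| = 1 + 3 + 1 = 5 (the new accept is not ε-reachable since no branch accepts ε)

5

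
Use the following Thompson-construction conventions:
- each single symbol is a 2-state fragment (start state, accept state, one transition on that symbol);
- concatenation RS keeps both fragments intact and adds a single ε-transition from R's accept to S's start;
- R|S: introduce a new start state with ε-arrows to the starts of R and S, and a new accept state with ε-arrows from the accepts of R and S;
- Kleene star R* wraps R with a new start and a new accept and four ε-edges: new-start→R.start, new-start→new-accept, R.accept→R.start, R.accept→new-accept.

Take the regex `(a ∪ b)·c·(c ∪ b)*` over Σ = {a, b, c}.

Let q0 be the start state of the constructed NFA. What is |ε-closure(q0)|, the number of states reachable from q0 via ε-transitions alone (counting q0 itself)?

3

Work bottom-up. For each fragment F, track |ε-closure(F.start)| and whether F's accept lies in that closure (i.e. whether F accepts ε). A single-symbol fragment has closure size 1 and does not accept ε.
  a ∪ b — new start ε-reaches every alternative's start; none of them accept ε, so the new accept is not reached: |closure| = 1 + 1 + 1 = 3
  c ∪ b — new start ε-reaches every alternative's start; none of them accept ε, so the new accept is not reached: |closure| = 1 + 1 + 1 = 3
  (c ∪ b)* — new start has ε-edges to the inner start and to the new accept, so |closure| = 2 + 3 = 5
  (a ∪ b)·c·(c ∪ b)* — same as the first factor's closure: |closure| = 3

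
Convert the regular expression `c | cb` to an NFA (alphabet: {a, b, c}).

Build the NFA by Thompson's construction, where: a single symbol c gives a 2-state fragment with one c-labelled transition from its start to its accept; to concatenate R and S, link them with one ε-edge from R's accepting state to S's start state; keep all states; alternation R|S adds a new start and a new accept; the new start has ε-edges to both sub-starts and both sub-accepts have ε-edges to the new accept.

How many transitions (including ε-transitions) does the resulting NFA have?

8

Building bottom-up:
Each of the 3 symbol leaves contributes 1 transition (1 symbol, 0 ε).
  cb : 3 transitions (2 symbol, 1 ε)
  c | cb : 8 transitions (3 symbol, 5 ε)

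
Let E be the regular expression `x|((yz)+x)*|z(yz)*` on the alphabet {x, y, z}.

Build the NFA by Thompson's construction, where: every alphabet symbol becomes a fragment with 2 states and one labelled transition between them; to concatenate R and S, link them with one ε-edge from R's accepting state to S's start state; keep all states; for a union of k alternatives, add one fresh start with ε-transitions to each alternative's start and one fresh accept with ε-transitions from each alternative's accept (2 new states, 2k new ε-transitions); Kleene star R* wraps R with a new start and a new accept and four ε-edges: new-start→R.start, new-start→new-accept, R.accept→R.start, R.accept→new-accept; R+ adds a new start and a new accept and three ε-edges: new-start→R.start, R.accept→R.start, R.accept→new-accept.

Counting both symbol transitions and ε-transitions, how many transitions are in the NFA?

Recursing over subexpressions:
Each of the 7 symbol leaves contributes 1 transition (1 symbol, 0 ε).
  yz = 3 transitions (2 symbol, 1 ε)
  (yz)+ = 6 transitions (2 symbol, 4 ε)
  (yz)+x = 8 transitions (3 symbol, 5 ε)
  ((yz)+x)* = 12 transitions (3 symbol, 9 ε)
  yz = 3 transitions (2 symbol, 1 ε)
  (yz)* = 7 transitions (2 symbol, 5 ε)
  z(yz)* = 9 transitions (3 symbol, 6 ε)
  x|((yz)+x)*|z(yz)* = 28 transitions (7 symbol, 21 ε)

28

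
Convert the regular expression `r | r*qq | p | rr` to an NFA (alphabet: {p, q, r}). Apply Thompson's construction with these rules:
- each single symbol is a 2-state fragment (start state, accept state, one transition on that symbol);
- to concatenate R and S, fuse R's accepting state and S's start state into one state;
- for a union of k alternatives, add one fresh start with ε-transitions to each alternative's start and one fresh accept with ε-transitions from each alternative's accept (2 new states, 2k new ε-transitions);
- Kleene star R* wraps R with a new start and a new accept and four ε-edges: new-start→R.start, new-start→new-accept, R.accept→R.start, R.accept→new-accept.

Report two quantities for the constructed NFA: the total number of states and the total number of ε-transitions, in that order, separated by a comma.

Bottom-up over the parse tree:
Each of the 7 symbol leaves contributes 2 states and 0 ε-transitions.
  r* → 4 states, 4 ε-transitions
  r*qq → 6 states, 4 ε-transitions
  rr → 3 states, 0 ε-transitions
  r | r*qq | p | rr → 15 states, 12 ε-transitions

15, 12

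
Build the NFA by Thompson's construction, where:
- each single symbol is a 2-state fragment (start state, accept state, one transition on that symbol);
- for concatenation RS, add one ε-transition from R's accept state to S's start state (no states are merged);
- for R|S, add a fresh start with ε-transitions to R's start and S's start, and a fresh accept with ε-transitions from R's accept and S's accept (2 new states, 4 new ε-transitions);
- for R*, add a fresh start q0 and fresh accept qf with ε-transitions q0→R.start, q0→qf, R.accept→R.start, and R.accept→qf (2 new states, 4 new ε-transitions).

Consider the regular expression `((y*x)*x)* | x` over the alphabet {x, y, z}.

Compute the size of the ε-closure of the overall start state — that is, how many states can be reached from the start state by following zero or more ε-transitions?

12

Work bottom-up. For each fragment F, track |ε-closure(F.start)| and whether F's accept lies in that closure (i.e. whether F accepts ε). A single-symbol fragment has closure size 1 and does not accept ε.
  y* : new start has ε-edges to the inner start and to the new accept, so |closure| = 2 + 1 = 3
  y*x : the left operand accepts ε, so the closure extends into the next operand (via the concat ε-link); |closure| = 3 + 1 = 4
  (y*x)* : new start has ε-edges to the inner start and to the new accept, so |closure| = 2 + 4 = 6
  (y*x)*x : the left operand accepts ε, so the closure extends into the next operand (via the concat ε-link); |closure| = 6 + 1 = 7
  ((y*x)*x)* : new start has ε-edges to the inner start and to the new accept, so |closure| = 2 + 7 = 9
  ((y*x)*x)* | x : |closure| = 1 (new start) + (9 + 1) + 1 (new accept, since some branch ε-reaches its own accept) = 12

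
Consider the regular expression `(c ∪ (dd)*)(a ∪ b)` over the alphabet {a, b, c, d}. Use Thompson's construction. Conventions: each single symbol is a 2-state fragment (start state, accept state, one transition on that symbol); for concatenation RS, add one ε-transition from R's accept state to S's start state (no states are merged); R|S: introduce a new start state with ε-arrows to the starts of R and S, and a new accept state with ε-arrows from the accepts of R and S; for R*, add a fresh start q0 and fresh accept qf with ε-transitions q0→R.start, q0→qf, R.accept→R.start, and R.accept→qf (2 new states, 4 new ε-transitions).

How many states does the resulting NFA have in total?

16

Bottom-up over the parse tree:
Each of the 5 symbol leaves contributes a 2-state fragment.
  dd — 4 states
  (dd)* — 6 states
  c ∪ (dd)* — 10 states
  a ∪ b — 6 states
  (c ∪ (dd)*)(a ∪ b) — 16 states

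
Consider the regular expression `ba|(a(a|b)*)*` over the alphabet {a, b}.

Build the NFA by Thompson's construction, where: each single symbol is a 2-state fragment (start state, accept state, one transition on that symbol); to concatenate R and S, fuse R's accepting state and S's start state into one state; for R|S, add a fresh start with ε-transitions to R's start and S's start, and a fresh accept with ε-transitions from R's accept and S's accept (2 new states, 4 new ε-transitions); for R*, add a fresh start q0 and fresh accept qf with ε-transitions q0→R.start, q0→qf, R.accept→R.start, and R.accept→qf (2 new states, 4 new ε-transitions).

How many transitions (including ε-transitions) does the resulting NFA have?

21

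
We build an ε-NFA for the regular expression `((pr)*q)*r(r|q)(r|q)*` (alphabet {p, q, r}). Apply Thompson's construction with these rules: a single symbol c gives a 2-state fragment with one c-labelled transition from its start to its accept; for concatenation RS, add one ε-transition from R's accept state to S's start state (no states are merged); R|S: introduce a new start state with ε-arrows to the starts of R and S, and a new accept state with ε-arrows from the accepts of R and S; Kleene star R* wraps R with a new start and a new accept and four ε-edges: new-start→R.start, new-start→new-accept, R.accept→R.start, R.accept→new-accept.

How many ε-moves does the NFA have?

25

By structural recursion:
Each of the 8 symbol leaves contributes 0 ε-transitions.
  pr — 1 ε-transition
  (pr)* — 5 ε-transitions
  (pr)*q — 6 ε-transitions
  ((pr)*q)* — 10 ε-transitions
  r|q — 4 ε-transitions
  r|q — 4 ε-transitions
  (r|q)* — 8 ε-transitions
  ((pr)*q)*r(r|q)(r|q)* — 25 ε-transitions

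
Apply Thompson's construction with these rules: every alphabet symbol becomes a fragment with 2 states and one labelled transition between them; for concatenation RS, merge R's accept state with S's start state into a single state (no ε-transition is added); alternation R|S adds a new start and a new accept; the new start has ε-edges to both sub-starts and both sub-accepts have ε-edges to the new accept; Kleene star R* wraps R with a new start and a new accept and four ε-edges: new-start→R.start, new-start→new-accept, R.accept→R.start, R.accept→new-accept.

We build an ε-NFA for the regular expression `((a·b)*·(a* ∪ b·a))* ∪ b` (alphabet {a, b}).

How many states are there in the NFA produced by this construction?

Recursing over subexpressions:
Each of the 6 symbol leaves contributes a 2-state fragment.
  a·b — 3 states
  (a·b)* — 5 states
  a* — 4 states
  b·a — 3 states
  a* ∪ b·a — 9 states
  (a·b)*·(a* ∪ b·a) — 13 states
  ((a·b)*·(a* ∪ b·a))* — 15 states
  ((a·b)*·(a* ∪ b·a))* ∪ b — 19 states

19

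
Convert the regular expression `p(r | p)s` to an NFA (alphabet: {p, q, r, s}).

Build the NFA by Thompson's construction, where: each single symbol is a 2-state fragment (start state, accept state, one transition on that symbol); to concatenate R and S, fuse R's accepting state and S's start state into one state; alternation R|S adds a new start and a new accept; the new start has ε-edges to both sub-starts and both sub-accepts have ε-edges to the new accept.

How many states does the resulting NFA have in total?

By structural recursion:
Each of the 4 symbol leaves contributes a 2-state fragment.
  r | p = 6 states
  p(r | p)s = 8 states

8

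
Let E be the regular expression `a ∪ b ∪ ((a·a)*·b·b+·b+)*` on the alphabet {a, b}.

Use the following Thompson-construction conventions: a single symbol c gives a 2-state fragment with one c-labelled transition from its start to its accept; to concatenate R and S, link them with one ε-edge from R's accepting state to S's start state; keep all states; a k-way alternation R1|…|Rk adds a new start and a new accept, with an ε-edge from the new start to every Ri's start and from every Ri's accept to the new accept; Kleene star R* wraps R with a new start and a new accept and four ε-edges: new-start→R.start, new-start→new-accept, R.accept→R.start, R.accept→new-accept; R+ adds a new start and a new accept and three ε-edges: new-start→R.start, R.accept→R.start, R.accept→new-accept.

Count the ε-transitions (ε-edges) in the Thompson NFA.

24

Bottom-up over the parse tree:
Each of the 7 symbol leaves contributes 0 ε-transitions.
  a·a = 1 ε-transition
  (a·a)* = 5 ε-transitions
  b+ = 3 ε-transitions
  b+ = 3 ε-transitions
  (a·a)*·b·b+·b+ = 14 ε-transitions
  ((a·a)*·b·b+·b+)* = 18 ε-transitions
  a ∪ b ∪ ((a·a)*·b·b+·b+)* = 24 ε-transitions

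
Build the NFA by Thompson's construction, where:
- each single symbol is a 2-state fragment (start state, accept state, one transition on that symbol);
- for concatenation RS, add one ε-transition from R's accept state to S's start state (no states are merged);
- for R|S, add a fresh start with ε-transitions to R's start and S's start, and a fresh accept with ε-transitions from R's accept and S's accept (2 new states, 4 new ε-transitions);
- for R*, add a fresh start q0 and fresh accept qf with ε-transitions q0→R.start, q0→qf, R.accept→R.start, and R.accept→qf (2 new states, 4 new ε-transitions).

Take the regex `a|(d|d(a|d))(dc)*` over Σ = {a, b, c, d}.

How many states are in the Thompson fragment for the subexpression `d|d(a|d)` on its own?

12

Fragment for `d|d(a|d)`:
Each of the 4 symbol leaves contributes a 2-state fragment.
  a|d : 6 states
  d(a|d) : 8 states
  d|d(a|d) : 12 states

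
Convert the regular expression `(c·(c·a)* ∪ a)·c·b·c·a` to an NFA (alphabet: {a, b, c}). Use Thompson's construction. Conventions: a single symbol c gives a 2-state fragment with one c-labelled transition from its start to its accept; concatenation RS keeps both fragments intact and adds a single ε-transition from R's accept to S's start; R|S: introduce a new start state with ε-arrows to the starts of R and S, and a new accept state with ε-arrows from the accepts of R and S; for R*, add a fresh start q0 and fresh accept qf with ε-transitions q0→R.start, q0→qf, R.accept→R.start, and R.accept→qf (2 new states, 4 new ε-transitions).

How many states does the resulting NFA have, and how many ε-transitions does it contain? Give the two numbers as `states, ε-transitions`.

Bottom-up over the parse tree:
Each of the 8 symbol leaves contributes 2 states and 0 ε-transitions.
  c·a : 4 states, 1 ε-transition
  (c·a)* : 6 states, 5 ε-transitions
  c·(c·a)* : 8 states, 6 ε-transitions
  c·(c·a)* ∪ a : 12 states, 10 ε-transitions
  (c·(c·a)* ∪ a)·c·b·c·a : 20 states, 14 ε-transitions

20, 14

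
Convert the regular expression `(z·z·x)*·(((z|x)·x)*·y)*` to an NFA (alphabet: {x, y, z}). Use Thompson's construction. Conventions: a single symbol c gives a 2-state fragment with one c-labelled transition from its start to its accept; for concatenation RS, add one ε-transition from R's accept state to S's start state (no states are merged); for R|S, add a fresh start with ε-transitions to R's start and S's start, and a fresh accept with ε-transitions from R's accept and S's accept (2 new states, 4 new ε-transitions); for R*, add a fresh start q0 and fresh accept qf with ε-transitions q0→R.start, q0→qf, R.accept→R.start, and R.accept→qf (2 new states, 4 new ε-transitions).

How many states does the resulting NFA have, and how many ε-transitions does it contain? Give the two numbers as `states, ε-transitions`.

22, 21

Building bottom-up:
Each of the 7 symbol leaves contributes 2 states and 0 ε-transitions.
  z·z·x = 6 states, 2 ε-transitions
  (z·z·x)* = 8 states, 6 ε-transitions
  z|x = 6 states, 4 ε-transitions
  (z|x)·x = 8 states, 5 ε-transitions
  ((z|x)·x)* = 10 states, 9 ε-transitions
  ((z|x)·x)*·y = 12 states, 10 ε-transitions
  (((z|x)·x)*·y)* = 14 states, 14 ε-transitions
  (z·z·x)*·(((z|x)·x)*·y)* = 22 states, 21 ε-transitions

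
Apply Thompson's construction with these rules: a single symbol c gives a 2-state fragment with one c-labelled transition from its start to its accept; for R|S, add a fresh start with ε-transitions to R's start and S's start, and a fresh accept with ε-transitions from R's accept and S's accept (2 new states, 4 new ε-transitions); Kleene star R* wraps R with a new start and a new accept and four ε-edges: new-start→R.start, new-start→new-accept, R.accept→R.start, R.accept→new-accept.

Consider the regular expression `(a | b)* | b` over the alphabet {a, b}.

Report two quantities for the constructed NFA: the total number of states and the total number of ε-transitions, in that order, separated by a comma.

12, 12

Recursing over subexpressions:
Each of the 3 symbol leaves contributes 2 states and 0 ε-transitions.
  a | b → 6 states, 4 ε-transitions
  (a | b)* → 8 states, 8 ε-transitions
  (a | b)* | b → 12 states, 12 ε-transitions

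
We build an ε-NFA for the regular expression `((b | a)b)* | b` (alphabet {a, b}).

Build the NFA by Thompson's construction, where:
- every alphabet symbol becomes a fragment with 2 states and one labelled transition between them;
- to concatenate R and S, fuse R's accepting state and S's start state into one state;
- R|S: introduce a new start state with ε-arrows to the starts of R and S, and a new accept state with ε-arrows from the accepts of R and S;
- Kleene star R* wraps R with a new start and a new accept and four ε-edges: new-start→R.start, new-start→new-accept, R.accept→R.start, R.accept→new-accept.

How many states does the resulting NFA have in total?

Building bottom-up:
Each of the 4 symbol leaves contributes a 2-state fragment.
  b | a : 6 states
  (b | a)b : 7 states
  ((b | a)b)* : 9 states
  ((b | a)b)* | b : 13 states

13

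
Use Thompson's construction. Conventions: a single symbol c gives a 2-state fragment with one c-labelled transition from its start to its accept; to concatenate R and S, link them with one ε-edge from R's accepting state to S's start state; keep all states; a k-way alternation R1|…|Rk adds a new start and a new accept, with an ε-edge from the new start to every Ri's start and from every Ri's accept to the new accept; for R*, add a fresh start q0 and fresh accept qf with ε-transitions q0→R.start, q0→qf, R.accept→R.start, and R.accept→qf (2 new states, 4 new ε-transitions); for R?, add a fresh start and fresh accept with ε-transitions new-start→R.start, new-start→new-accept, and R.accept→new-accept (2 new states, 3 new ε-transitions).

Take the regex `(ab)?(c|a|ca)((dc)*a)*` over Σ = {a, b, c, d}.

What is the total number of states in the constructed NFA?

26

Per subexpression:
Each of the 9 symbol leaves contributes a 2-state fragment.
  ab : 4 states
  (ab)? : 6 states
  ca : 4 states
  c|a|ca : 10 states
  dc : 4 states
  (dc)* : 6 states
  (dc)*a : 8 states
  ((dc)*a)* : 10 states
  (ab)?(c|a|ca)((dc)*a)* : 26 states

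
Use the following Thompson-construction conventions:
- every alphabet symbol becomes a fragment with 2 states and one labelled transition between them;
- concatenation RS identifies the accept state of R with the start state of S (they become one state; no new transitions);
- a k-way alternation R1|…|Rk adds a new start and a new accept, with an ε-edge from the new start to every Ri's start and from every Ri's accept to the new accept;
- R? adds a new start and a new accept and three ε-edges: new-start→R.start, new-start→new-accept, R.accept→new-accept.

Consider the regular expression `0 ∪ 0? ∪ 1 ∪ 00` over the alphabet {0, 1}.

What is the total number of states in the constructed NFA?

13

By structural recursion:
Each of the 5 symbol leaves contributes a 2-state fragment.
  0? — 4 states
  00 — 3 states
  0 ∪ 0? ∪ 1 ∪ 00 — 13 states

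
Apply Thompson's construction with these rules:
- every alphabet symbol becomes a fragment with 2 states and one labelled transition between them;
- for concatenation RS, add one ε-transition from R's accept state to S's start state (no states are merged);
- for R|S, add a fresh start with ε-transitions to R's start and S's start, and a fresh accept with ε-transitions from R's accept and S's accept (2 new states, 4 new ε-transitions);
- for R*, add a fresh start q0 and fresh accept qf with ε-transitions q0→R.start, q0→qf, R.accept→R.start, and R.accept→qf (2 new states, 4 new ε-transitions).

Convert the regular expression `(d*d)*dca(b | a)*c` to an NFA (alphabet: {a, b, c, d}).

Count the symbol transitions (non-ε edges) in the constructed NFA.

8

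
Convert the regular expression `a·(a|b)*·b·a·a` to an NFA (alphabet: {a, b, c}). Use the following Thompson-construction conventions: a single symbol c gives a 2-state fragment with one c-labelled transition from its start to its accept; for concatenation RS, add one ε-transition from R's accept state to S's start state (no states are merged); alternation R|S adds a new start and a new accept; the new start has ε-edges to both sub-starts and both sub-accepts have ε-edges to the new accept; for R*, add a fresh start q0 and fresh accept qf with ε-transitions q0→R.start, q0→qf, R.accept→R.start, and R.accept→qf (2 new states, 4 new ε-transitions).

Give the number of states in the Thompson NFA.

By structural recursion:
Each of the 6 symbol leaves contributes a 2-state fragment.
  a|b → 6 states
  (a|b)* → 8 states
  a·(a|b)*·b·a·a → 16 states

16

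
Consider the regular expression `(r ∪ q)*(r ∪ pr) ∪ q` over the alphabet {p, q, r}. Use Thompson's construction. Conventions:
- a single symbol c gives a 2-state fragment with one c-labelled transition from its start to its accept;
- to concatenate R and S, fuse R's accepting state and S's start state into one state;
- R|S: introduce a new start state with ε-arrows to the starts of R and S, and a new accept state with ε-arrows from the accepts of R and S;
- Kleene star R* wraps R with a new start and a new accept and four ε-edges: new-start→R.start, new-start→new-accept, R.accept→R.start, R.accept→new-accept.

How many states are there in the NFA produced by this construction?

18

By structural recursion:
Each of the 6 symbol leaves contributes a 2-state fragment.
  r ∪ q : 6 states
  (r ∪ q)* : 8 states
  pr : 3 states
  r ∪ pr : 7 states
  (r ∪ q)*(r ∪ pr) : 14 states
  (r ∪ q)*(r ∪ pr) ∪ q : 18 states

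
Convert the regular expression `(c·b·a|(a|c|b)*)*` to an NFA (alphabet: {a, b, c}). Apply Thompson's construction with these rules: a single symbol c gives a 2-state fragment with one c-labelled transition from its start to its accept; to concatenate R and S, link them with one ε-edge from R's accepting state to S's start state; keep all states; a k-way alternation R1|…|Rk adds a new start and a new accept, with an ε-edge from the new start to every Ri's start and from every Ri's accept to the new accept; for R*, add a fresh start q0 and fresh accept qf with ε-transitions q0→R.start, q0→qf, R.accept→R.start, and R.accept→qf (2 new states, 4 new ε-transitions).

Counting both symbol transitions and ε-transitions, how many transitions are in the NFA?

26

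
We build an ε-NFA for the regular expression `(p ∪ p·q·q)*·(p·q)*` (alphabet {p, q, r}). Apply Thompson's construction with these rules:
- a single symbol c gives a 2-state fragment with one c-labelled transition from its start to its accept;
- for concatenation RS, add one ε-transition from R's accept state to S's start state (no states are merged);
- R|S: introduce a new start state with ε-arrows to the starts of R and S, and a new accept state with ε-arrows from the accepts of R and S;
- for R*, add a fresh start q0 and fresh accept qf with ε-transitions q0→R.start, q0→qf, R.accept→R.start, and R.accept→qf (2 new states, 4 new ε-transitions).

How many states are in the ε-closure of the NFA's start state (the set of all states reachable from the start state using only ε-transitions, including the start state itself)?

Let C(F) = |ε-closure(F.start)| within fragment F, and note whether F accepts ε. Symbol fragments have C = 1 and do not accept ε. Then:
  p·q·q → same as the first factor's closure: |ε-closure| = 1
  p ∪ p·q·q → new start ε-reaches every alternative's start; none of them accept ε, so the new accept is not reached: |ε-closure| = 1 + 1 + 1 = 3
  (p ∪ p·q·q)* → |ε-closure| = 1 (new start) + 3 (body) + 1 (new accept) = 5
  p·q → same as the first factor's closure: |ε-closure| = 1
  (p·q)* → new start has ε-edges to the inner start and to the new accept, so |ε-closure| = 2 + 1 = 3
  (p ∪ p·q·q)*·(p·q)* → |ε-closure| = 5 + 3 = 8 (closure spills across the concat boundary because the left factor accepts ε)

8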